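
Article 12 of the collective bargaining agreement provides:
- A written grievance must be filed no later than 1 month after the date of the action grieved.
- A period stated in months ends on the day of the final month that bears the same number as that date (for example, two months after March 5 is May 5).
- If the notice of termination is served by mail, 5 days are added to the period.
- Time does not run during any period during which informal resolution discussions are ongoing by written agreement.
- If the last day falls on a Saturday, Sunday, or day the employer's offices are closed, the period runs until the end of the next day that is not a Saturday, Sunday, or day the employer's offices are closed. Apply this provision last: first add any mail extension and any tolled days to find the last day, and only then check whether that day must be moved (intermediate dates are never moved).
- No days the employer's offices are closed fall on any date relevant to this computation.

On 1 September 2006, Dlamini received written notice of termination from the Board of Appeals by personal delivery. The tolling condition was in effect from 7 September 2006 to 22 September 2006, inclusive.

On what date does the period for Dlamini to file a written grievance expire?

October 17, 2006

1 month after 1 September 2006 is October 1, 2006.
Service was not by mail, so no mail extension applies.
From September 7, 2006 through September 22, 2006 inclusive is 16 days; tolling adds 16 days: October 1, 2006 + 16 days = October 17, 2006.
October 17, 2006 is a Tuesday and not a day the employer's offices are closed, so no extension applies.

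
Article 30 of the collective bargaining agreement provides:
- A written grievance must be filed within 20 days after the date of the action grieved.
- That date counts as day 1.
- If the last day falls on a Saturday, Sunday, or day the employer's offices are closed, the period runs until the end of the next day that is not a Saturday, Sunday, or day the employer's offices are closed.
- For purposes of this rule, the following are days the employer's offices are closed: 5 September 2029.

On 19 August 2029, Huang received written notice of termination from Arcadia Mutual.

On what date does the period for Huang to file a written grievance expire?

Counting 19 August 2029 as day 1, day 20 is September 7, 2029.
September 7, 2029 is a Friday and not a day the employer's offices are closed, so no extension applies.

September 7, 2029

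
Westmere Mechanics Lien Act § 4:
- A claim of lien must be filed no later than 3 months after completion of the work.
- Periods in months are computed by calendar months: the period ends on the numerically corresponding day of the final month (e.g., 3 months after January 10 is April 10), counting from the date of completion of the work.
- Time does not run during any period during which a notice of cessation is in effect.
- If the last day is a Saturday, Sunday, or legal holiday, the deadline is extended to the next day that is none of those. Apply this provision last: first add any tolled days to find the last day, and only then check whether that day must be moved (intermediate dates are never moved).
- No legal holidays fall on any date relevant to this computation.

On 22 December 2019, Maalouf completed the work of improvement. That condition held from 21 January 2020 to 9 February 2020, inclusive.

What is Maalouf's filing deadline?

April 13, 2020

3 months after 22 December 2019 is March 22, 2020.
From January 21, 2020 through February 9, 2020 inclusive is 20 days; tolling adds 20 days: March 22, 2020 + 20 days = April 11, 2020.
April 11, 2020 is Saturday; April 12, 2020 is Sunday. The next qualifying day is April 13, 2020.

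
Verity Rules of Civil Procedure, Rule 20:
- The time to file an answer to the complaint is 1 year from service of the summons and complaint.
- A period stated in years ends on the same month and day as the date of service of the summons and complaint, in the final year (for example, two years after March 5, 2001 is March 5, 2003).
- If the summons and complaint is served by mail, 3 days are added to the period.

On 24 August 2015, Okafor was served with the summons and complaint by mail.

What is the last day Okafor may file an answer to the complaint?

August 27, 2016

1 year after 24 August 2015 is August 24, 2016.
Service was by mail, adding 3 days: August 24, 2016 + 3 days = August 27, 2016.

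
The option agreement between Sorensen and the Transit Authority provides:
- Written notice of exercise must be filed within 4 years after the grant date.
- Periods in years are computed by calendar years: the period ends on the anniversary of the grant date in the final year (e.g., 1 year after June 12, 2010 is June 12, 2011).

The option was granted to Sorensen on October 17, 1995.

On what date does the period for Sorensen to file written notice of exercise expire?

4 years after October 17, 1995 is October 17, 1999.

October 17, 1999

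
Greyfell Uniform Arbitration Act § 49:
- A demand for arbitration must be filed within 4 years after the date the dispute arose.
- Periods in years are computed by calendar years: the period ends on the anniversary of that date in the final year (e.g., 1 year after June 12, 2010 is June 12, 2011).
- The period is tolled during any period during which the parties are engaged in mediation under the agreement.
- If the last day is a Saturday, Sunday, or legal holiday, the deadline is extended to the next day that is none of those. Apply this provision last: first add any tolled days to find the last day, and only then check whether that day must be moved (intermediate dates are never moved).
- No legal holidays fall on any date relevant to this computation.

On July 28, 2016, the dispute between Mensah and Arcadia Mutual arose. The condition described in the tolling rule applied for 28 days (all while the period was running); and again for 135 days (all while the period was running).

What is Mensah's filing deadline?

4 years after July 28, 2016 is July 28, 2020.
Tolling adds 28 days: July 28, 2020 + 28 days = August 25, 2020.
Tolling adds 135 days: August 25, 2020 + 135 days = January 7, 2021.
January 7, 2021 is a Thursday and not a legal holiday, so no extension applies.

January 7, 2021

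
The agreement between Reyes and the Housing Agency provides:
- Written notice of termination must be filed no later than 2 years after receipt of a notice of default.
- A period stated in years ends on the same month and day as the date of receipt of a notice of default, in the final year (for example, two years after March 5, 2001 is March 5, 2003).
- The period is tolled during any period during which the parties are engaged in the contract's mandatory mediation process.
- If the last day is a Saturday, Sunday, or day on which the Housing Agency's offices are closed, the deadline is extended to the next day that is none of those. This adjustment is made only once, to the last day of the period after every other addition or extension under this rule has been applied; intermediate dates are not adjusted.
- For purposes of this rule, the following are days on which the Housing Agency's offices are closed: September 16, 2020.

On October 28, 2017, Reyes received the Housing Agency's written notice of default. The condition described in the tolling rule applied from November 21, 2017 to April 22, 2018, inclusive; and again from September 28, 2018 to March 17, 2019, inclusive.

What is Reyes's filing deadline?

September 17, 2020

2 years after October 28, 2017 is October 28, 2019.
From November 21, 2017 through April 22, 2018 inclusive is 153 days; tolling adds 153 days: October 28, 2019 + 153 days = March 29, 2020.
From September 28, 2018 through March 17, 2019 inclusive is 171 days; tolling adds 171 days: March 29, 2020 + 171 days = September 16, 2020.
September 16, 2020 is a listed holiday. The next qualifying day is September 17, 2020.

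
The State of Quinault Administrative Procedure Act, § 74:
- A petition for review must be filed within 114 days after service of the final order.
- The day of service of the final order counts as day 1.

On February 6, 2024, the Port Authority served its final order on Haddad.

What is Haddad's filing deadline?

May 29, 2024

Counting February 6, 2024 as day 1, day 114 is May 29, 2024.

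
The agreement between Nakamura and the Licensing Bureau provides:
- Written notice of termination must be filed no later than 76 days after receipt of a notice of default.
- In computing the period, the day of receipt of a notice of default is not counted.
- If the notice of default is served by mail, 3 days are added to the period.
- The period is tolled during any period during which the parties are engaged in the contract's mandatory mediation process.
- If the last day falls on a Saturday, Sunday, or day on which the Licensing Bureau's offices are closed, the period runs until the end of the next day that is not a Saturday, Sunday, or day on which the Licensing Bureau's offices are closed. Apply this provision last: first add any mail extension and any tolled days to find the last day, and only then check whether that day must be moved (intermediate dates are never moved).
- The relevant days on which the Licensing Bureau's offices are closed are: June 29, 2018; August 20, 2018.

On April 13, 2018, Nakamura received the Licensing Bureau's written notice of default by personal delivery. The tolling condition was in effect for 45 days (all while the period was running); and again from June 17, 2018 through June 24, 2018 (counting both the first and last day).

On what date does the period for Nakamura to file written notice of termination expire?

August 21, 2018

76 days after April 13, 2018 is June 28, 2018.
Service was not by mail, so no mail extension applies.
Tolling adds 45 days: June 28, 2018 + 45 days = August 12, 2018.
From June 17, 2018 through June 24, 2018 inclusive is 8 days; tolling adds 8 days: August 12, 2018 + 8 days = August 20, 2018.
August 20, 2018 is a listed holiday. The next qualifying day is August 21, 2018.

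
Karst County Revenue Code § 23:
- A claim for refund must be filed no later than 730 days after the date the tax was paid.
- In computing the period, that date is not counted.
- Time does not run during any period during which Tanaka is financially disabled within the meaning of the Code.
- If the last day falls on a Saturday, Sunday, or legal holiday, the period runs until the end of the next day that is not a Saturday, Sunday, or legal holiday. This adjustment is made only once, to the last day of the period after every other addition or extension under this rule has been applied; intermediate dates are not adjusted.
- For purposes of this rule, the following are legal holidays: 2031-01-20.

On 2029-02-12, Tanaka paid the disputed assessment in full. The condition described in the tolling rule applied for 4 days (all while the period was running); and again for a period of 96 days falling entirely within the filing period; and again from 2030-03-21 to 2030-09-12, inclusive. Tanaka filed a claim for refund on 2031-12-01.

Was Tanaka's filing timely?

730 days after 2029-02-12 is February 12, 2031.
Tolling adds 4 days: February 12, 2031 + 4 days = February 16, 2031.
Tolling adds 96 days: February 16, 2031 + 96 days = May 23, 2031.
From March 21, 2030 through September 12, 2030 inclusive is 176 days; tolling adds 176 days: May 23, 2031 + 176 days = November 15, 2031.
November 15, 2031 is Saturday; November 16, 2031 is Sunday. The next qualifying day is November 17, 2031.
The deadline is November 17, 2031; the filing on December 1, 2031 is after that date.

No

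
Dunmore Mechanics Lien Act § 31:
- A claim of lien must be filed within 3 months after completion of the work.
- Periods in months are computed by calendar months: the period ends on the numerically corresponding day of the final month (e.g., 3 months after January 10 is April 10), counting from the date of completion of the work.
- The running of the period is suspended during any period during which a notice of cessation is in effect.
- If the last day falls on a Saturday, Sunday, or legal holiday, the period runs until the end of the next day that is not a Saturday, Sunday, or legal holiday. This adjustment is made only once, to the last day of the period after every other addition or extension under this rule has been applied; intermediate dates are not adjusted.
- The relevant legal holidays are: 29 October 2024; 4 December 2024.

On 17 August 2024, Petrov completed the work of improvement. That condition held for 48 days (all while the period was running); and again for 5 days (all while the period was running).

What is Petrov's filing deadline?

January 9, 2025

3 months after 17 August 2024 is November 17, 2024.
Tolling adds 48 days: November 17, 2024 + 48 days = January 4, 2025.
Tolling adds 5 days: January 4, 2025 + 5 days = January 9, 2025.
January 9, 2025 is a Thursday and not a legal holiday, so no extension applies.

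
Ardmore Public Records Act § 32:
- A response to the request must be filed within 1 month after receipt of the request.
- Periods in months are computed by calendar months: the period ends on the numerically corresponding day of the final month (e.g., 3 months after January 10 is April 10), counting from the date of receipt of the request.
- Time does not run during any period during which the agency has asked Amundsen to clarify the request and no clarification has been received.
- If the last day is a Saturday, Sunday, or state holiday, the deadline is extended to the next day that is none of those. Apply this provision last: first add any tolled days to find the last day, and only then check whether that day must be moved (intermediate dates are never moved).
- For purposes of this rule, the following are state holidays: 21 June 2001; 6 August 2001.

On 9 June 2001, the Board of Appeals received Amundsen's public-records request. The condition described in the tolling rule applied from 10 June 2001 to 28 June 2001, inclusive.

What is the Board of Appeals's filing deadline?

July 30, 2001

1 month after 9 June 2001 is July 9, 2001.
From June 10, 2001 through June 28, 2001 inclusive is 19 days; tolling adds 19 days: July 9, 2001 + 19 days = July 28, 2001.
July 28, 2001 is Saturday; July 29, 2001 is Sunday. The next qualifying day is July 30, 2001.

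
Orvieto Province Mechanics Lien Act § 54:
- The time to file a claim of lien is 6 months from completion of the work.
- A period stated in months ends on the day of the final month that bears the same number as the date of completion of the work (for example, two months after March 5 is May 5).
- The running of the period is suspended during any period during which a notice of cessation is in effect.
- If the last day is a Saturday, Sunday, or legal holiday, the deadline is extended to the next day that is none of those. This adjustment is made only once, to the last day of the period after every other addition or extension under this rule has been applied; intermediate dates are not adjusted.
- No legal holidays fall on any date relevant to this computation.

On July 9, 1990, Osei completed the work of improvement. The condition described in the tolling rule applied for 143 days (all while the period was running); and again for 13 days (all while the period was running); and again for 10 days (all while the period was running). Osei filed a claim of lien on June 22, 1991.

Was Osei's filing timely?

Yes

6 months after July 9, 1990 is January 9, 1991.
Tolling adds 143 days: January 9, 1991 + 143 days = June 1, 1991.
Tolling adds 13 days: June 1, 1991 + 13 days = June 14, 1991.
Tolling adds 10 days: June 14, 1991 + 10 days = June 24, 1991.
June 24, 1991 is a Monday and not a legal holiday, so no extension applies.
The deadline is June 24, 1991; the filing on June 22, 1991 is on or before that date.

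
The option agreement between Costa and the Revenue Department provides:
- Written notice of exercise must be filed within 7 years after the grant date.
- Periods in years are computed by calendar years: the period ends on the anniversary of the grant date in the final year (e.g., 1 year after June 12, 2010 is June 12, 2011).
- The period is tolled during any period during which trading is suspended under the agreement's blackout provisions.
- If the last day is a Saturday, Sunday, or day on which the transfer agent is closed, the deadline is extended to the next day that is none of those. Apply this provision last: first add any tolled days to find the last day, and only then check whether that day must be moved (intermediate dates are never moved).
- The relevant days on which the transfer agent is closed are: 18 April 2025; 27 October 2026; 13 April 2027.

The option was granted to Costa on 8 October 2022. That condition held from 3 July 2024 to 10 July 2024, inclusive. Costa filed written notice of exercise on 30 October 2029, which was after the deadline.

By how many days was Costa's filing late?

7 years after 8 October 2022 is October 8, 2029.
From July 3, 2024 through July 10, 2024 inclusive is 8 days; tolling adds 8 days: October 8, 2029 + 8 days = October 16, 2029.
October 16, 2029 is a Tuesday and not a day on which the transfer agent is closed, so no extension applies.
The deadline is October 16, 2029; from October 16, 2029 to October 30, 2029 is 14 days.

14 days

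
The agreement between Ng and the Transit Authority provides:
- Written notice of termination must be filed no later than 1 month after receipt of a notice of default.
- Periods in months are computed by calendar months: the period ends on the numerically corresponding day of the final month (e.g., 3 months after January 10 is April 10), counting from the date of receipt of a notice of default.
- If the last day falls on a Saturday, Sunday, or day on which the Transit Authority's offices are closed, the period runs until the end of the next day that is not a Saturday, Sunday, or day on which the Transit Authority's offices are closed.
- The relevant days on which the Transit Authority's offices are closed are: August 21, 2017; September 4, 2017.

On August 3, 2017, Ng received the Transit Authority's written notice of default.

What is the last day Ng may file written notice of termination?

September 5, 2017

1 month after August 3, 2017 is September 3, 2017.
September 3, 2017 is Sunday; September 4, 2017 is a listed holiday. The next qualifying day is September 5, 2017.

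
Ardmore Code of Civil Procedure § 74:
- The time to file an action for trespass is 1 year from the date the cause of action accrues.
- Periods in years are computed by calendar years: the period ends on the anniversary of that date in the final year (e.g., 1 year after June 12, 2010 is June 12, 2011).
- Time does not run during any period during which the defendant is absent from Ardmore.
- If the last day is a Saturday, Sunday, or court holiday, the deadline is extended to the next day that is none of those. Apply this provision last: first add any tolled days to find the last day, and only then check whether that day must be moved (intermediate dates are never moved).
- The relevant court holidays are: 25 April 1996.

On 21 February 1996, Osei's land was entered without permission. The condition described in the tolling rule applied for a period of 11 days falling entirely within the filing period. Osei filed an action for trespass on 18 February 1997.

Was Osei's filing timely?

Yes

1 year after 21 February 1996 is February 21, 1997.
Tolling adds 11 days: February 21, 1997 + 11 days = March 4, 1997.
March 4, 1997 is a Tuesday and not a court holiday, so no extension applies.
The deadline is March 4, 1997; the filing on February 18, 1997 is on or before that date.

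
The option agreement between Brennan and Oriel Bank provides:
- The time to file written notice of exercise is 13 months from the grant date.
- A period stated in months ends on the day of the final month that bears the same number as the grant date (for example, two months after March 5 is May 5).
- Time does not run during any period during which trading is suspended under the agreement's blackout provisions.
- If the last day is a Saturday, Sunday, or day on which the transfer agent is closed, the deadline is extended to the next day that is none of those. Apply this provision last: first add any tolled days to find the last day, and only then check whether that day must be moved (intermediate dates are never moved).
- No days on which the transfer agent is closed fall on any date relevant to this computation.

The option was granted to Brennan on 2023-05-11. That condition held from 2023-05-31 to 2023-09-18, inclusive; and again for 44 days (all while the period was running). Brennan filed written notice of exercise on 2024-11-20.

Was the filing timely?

No

13 months after 2023-05-11 is June 11, 2024.
From May 31, 2023 through September 18, 2023 inclusive is 111 days; tolling adds 111 days: June 11, 2024 + 111 days = September 30, 2024.
Tolling adds 44 days: September 30, 2024 + 44 days = November 13, 2024.
November 13, 2024 is a Wednesday and not a day on which the transfer agent is closed, so no extension applies.
The deadline is November 13, 2024; the filing on November 20, 2024 is after that date.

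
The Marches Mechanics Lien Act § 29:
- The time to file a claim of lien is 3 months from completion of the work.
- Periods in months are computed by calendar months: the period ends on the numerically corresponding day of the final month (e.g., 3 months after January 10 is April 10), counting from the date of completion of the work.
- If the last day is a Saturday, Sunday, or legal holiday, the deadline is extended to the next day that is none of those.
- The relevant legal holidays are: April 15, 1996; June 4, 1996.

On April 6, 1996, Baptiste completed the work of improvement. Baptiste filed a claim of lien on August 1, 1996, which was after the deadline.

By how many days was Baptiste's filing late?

3 months after April 6, 1996 is July 6, 1996.
July 6, 1996 is Saturday; July 7, 1996 is Sunday. The next qualifying day is July 8, 1996.
The deadline is July 8, 1996; from July 8, 1996 to August 1, 1996 is 24 days.

24 days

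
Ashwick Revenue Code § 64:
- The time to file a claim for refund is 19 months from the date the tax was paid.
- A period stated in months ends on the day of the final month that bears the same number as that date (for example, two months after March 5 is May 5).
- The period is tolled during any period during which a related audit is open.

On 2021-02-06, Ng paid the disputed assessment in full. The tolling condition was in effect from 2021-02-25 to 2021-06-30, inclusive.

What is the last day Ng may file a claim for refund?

January 10, 2023

19 months after 2021-02-06 is September 6, 2022.
From February 25, 2021 through June 30, 2021 inclusive is 126 days; tolling adds 126 days: September 6, 2022 + 126 days = January 10, 2023.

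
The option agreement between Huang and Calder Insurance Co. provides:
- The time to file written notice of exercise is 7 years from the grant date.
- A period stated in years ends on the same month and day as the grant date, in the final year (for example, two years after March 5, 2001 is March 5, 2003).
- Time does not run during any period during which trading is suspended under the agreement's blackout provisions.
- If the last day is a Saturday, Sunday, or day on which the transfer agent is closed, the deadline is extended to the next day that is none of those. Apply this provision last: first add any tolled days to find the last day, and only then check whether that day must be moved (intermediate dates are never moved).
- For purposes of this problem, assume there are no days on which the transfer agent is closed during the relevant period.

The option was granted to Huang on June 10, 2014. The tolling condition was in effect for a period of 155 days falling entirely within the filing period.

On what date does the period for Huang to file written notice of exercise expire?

7 years after June 10, 2014 is June 10, 2021.
Tolling adds 155 days: June 10, 2021 + 155 days = November 12, 2021.
November 12, 2021 is a Friday and not a day on which the transfer agent is closed, so no extension applies.

November 12, 2021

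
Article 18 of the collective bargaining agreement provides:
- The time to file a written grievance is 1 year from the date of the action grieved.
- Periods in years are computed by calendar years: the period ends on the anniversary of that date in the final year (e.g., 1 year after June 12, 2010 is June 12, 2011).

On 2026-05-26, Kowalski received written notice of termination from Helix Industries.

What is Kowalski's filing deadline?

1 year after 2026-05-26 is May 26, 2027.

May 26, 2027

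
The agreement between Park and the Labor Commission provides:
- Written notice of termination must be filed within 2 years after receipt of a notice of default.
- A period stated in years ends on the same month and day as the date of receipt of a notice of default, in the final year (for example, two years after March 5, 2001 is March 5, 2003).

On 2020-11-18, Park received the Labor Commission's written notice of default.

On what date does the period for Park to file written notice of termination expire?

2 years after 2020-11-18 is November 18, 2022.

November 18, 2022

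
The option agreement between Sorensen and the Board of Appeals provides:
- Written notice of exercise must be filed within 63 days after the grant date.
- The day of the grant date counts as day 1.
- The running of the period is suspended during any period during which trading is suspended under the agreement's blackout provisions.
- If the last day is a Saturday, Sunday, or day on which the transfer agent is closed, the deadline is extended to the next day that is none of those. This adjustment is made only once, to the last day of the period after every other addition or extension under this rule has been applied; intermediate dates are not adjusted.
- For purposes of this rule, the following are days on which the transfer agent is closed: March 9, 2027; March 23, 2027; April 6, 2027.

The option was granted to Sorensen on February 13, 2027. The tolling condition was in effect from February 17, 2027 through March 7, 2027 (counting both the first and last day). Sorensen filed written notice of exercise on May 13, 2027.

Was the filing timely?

No

Counting February 13, 2027 as day 1, day 63 is April 16, 2027.
From February 17, 2027 through March 7, 2027 inclusive is 19 days; tolling adds 19 days: April 16, 2027 + 19 days = May 5, 2027.
May 5, 2027 is a Wednesday and not a day on which the transfer agent is closed, so no extension applies.
The deadline is May 5, 2027; the filing on May 13, 2027 is after that date.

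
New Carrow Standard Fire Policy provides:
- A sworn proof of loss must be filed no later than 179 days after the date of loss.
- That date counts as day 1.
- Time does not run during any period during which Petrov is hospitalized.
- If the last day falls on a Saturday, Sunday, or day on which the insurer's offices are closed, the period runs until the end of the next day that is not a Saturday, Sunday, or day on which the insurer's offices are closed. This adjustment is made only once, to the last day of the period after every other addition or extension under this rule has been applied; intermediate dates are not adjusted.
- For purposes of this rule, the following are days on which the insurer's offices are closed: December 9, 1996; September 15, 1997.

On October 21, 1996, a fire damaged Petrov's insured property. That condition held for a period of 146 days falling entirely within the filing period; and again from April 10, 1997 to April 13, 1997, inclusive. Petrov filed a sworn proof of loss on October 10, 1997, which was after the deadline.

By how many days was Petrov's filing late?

24 days

Counting October 21, 1996 as day 1, day 179 is April 17, 1997.
Tolling adds 146 days: April 17, 1997 + 146 days = September 10, 1997.
From April 10, 1997 through April 13, 1997 inclusive is 4 days; tolling adds 4 days: September 10, 1997 + 4 days = September 14, 1997.
September 14, 1997 is Sunday; September 15, 1997 is a listed holiday. The next qualifying day is September 16, 1997.
The deadline is September 16, 1997; from September 16, 1997 to October 10, 1997 is 24 days.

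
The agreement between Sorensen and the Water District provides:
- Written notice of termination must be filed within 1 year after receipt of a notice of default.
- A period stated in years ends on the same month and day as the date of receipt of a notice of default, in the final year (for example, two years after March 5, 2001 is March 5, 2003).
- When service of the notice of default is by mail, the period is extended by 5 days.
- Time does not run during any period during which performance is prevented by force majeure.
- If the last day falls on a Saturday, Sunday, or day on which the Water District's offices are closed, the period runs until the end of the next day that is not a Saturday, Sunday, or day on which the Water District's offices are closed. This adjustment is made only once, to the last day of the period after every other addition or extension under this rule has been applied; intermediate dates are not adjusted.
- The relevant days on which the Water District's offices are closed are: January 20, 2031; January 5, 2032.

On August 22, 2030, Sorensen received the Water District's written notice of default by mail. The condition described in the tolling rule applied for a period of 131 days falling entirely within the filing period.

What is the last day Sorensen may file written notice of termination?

January 6, 2032

1 year after August 22, 2030 is August 22, 2031.
Service was by mail, adding 5 days: August 22, 2031 + 5 days = August 27, 2031.
Tolling adds 131 days: August 27, 2031 + 131 days = January 5, 2032.
January 5, 2032 is a listed holiday. The next qualifying day is January 6, 2032.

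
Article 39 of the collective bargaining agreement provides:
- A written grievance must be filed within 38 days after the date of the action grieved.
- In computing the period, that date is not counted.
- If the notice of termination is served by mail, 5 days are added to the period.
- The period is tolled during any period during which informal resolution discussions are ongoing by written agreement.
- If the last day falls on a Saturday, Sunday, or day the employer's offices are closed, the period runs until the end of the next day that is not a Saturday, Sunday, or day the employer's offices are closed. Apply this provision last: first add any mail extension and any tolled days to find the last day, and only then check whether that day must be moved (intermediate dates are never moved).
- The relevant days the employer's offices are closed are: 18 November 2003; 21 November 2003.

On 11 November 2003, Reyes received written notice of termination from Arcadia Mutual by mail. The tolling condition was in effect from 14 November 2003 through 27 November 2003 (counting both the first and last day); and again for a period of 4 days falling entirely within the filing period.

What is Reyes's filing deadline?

38 days after 11 November 2003 is December 19, 2003.
Service was by mail, adding 5 days: December 19, 2003 + 5 days = December 24, 2003.
From November 14, 2003 through November 27, 2003 inclusive is 14 days; tolling adds 14 days: December 24, 2003 + 14 days = January 7, 2004.
Tolling adds 4 days: January 7, 2004 + 4 days = January 11, 2004.
January 11, 2004 is Sunday. The next qualifying day is January 12, 2004.

January 12, 2004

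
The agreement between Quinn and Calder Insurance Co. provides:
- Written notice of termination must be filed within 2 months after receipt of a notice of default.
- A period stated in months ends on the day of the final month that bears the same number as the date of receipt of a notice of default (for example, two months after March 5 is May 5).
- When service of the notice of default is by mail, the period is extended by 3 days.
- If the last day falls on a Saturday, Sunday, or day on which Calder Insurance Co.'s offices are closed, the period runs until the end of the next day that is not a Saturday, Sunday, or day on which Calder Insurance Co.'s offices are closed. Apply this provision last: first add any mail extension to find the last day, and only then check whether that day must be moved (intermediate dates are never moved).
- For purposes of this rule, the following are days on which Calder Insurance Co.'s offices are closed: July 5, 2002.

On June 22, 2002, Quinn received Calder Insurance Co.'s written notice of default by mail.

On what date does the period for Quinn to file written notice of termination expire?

2 months after June 22, 2002 is August 22, 2002.
Service was by mail, adding 3 days: August 22, 2002 + 3 days = August 25, 2002.
August 25, 2002 is Sunday. The next qualifying day is August 26, 2002.

August 26, 2002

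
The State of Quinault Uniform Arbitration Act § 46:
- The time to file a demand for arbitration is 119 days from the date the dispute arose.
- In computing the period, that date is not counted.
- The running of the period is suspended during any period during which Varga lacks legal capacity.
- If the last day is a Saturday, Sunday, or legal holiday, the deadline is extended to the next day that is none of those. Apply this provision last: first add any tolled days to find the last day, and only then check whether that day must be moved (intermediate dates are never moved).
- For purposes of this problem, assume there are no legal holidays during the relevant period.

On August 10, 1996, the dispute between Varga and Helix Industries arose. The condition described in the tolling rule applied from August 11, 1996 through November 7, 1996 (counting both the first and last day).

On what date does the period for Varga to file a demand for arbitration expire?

119 days after August 10, 1996 is December 7, 1996.
From August 11, 1996 through November 7, 1996 inclusive is 89 days; tolling adds 89 days: December 7, 1996 + 89 days = March 6, 1997.
March 6, 1997 is a Thursday and not a legal holiday, so no extension applies.

March 6, 1997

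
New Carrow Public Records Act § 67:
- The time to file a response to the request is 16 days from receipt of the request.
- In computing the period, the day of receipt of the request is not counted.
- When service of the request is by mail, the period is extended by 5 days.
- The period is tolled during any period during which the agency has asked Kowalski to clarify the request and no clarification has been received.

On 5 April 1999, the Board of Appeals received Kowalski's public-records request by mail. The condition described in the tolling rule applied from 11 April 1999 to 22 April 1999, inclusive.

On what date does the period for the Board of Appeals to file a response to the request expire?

16 days after 5 April 1999 is April 21, 1999.
Service was by mail, adding 5 days: April 21, 1999 + 5 days = April 26, 1999.
From April 11, 1999 through April 22, 1999 inclusive is 12 days; tolling adds 12 days: April 26, 1999 + 12 days = May 8, 1999.

May 8, 1999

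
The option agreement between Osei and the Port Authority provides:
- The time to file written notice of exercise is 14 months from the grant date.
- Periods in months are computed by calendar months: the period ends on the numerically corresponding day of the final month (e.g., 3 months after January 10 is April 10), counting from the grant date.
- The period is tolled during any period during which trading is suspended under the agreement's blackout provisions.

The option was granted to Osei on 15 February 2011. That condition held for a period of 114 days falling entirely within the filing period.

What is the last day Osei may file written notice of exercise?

August 7, 2012

14 months after 15 February 2011 is April 15, 2012.
Tolling adds 114 days: April 15, 2012 + 114 days = August 7, 2012.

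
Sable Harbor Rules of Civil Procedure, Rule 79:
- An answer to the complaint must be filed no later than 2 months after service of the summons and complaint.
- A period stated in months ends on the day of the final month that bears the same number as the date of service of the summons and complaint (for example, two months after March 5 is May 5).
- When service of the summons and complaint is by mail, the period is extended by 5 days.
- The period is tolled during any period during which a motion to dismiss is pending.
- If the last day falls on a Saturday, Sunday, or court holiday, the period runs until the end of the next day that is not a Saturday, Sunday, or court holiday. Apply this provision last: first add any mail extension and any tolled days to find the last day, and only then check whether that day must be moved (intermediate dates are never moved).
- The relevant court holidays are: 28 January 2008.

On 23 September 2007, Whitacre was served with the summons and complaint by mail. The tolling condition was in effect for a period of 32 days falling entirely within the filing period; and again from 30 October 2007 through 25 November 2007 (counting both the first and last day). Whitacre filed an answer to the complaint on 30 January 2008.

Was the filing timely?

2 months after 23 September 2007 is November 23, 2007.
Service was by mail, adding 5 days: November 23, 2007 + 5 days = November 28, 2007.
Tolling adds 32 days: November 28, 2007 + 32 days = December 30, 2007.
From October 30, 2007 through November 25, 2007 inclusive is 27 days; tolling adds 27 days: December 30, 2007 + 27 days = January 26, 2008.
January 26, 2008 is Saturday; January 27, 2008 is Sunday; January 28, 2008 is a listed holiday. The next qualifying day is January 29, 2008.
The deadline is January 29, 2008; the filing on January 30, 2008 is after that date.

No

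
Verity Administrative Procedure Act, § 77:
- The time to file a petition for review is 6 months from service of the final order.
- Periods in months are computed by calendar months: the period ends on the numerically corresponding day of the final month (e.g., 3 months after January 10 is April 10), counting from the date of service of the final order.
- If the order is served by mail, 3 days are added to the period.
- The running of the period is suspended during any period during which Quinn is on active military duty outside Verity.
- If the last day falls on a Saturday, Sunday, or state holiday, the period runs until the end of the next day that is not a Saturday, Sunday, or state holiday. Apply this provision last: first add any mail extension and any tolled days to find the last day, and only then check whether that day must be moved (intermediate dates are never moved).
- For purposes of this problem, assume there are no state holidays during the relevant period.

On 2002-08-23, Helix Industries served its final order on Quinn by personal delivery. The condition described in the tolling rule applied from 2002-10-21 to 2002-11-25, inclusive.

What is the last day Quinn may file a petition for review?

6 months after 2002-08-23 is February 23, 2003.
Service was not by mail, so no mail extension applies.
From October 21, 2002 through November 25, 2002 inclusive is 36 days; tolling adds 36 days: February 23, 2003 + 36 days = March 31, 2003.
March 31, 2003 is a Monday and not a state holiday, so no extension applies.

March 31, 2003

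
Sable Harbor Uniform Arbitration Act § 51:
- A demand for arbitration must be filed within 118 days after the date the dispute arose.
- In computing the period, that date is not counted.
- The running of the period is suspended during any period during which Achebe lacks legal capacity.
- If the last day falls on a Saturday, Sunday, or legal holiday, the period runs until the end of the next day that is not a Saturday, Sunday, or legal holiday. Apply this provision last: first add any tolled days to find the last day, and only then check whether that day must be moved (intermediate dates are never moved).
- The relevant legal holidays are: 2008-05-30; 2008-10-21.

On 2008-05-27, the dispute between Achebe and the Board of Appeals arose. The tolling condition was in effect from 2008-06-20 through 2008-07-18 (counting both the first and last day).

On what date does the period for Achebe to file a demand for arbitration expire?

October 22, 2008

118 days after 2008-05-27 is September 22, 2008.
From June 20, 2008 through July 18, 2008 inclusive is 29 days; tolling adds 29 days: September 22, 2008 + 29 days = October 21, 2008.
October 21, 2008 is a listed holiday. The next qualifying day is October 22, 2008.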